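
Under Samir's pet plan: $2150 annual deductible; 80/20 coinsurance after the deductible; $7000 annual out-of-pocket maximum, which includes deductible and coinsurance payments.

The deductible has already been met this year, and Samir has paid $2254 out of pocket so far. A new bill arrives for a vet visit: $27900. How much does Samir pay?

The deductible is already satisfied, so the full bill goes to coinsurance.
Owner's 20% share of $27900 is $5580.
Year-to-date out-of-pocket would reach $2254 + $5580 = $7834, above the $7000 maximum, so the owner pays only $7000 − $2254 = $4746.

$4746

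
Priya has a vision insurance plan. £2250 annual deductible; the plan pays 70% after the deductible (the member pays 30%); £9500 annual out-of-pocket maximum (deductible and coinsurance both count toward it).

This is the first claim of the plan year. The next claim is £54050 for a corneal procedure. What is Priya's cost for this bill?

£9500

The full £2250 deductible is still open; £2250 of this bill applies to it.
That leaves £54050 − £2250 = £51800 for coinsurance.
30% of £51800 = £15540 falls to the member.
That puts the member's cost at £2250 + £15540 = £17790 before any cap.
That would bring total out-of-pocket to £17790, past the £9500 cap. The member is capped at £9500 − £0 = £9500 on this claim.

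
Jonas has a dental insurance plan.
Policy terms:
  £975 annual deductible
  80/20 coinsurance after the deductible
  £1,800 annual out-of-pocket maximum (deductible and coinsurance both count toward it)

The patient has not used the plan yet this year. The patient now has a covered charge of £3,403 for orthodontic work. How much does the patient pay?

Deductible not yet touched, so the first £975 of the bill goes to the deductible.
That leaves £3,403 − £975 = £2,428 for coinsurance.
Coinsurance: £2,428 × 20% = £485.60.
That puts the patient's cost at £975 + £485.60 = £1,460.60 before any cap.
Year-to-date out-of-pocket becomes £0 + £1,460.60 = £1,460.60, still under the £1,800 maximum, so no cap applies.

£1,460.60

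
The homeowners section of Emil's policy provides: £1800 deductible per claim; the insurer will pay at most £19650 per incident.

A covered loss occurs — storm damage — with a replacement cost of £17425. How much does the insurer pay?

After the deductible, £17425 − £1800 = £15625 remains.
That's under the £19650 cap, so the insurer reimburses the full £15625.

£15625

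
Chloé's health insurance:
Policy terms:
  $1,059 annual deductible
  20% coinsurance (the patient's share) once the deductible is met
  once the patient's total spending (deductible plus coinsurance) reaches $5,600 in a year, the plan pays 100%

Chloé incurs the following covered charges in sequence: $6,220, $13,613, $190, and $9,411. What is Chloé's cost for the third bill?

Claim 1 — $6,220: $1,059 finishes the deductible; $5,161 goes to coinsurance; patient's 20% is $1,032.20. Patient owes $2,091.20 (running OOP $2,091.20).
Claim 2 — $13,613: deductible met; 20% of $13,613 = $2,722.60. Patient owes $2,722.60 (running OOP $4,813.80).
Claim 3 — $190: deductible already satisfied, so patient's share is 20% × $190 = $38. Patient owes $38 (running OOP $4,851.80).

$38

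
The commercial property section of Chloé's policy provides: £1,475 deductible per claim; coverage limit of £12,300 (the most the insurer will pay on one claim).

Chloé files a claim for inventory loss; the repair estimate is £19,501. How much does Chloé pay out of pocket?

£7,201

Subtract the deductible: £19,501 − £1,475 = £18,026.
Since £18,026 > £12,300, the payout is capped at £12,300.
Business's share is the uncovered remainder: £19,501 − £12,300 = £7,201.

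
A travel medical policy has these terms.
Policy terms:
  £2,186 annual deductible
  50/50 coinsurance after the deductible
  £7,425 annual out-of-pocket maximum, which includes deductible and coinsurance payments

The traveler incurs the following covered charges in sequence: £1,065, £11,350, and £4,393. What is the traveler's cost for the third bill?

#1 (£1,065): fully absorbed by the deductible. Traveler owes £1,065 (running OOP £1,065).
#2 (£11,350): deductible takes £1,121, £10,229 remains; 50% of £10,229 = £5,114.50. Traveler pays £6,235.50; OOP now £7,300.50.
#3 (£4,393): deductible met; 50% of £4,393 = £2,196.50. Adding that to £7,300.50 gives £9,497, past the £7,425 cap; traveler pays only £7,425 − £7,300.50 = £124.50.

£124.50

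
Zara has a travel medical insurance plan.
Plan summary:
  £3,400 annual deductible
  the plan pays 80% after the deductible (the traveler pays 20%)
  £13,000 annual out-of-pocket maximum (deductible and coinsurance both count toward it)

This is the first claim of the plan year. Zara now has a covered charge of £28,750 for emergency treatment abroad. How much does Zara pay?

£8,470

Deductible not yet touched, so the first £3,400 of the bill goes to the deductible.
After the £3,400 deductible portion, £28,750 − £3,400 = £25,350 is subject to coinsurance.
Coinsurance: £25,350 × 20% = £5,070.
Traveler responsibility before any cap: £3,400 + £5,070 = £8,470.
Total out-of-pocket so far would be £0 + £8,470 = £8,470, below the £13,000 cap — no reduction.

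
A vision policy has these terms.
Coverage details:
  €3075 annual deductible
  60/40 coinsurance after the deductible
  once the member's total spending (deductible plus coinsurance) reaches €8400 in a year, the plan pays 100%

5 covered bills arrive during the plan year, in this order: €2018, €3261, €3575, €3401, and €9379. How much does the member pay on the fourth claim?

€1360.40

Claim 1 — €2018: all of it applies to the deductible. Member pays €2018; OOP now €2018.
Claim 2 — €3261: deductible takes €1057, €2204 remains; 40% of €2204 = €881.60. Cost to member: €1938.60. OOP to date €3956.60.
Claim 3 — €3575: deductible met; 40% of €3575 = €1430. Member pays €1430; OOP now €5386.60.
Claim 4 — €3401: deductible already satisfied, so member's share is 40% × €3401 = €1360.40. Cost to member: €1360.40. OOP to date €6747.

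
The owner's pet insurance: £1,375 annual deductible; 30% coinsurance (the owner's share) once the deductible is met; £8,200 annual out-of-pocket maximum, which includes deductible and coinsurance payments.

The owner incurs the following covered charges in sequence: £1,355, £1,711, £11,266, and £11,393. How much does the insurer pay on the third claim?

£7,886.20

Claim 1 (£1,355): fully absorbed by the deductible. Cost to owner: £1,355. OOP to date £1,355. Insurer: £1,355 − £1,355 = £0.
Claim 2 (£1,711): £20 to deductible, leaving £1,691; 30% of £1,691 = £507.30. Owner owes £527.30 (running OOP £1,882.30). Plan pays £1,711 − £527.30 = £1,183.70.
Claim 3 (£11,266): 30% coinsurance on £11,266 = £3,379.80. Owner pays £3,379.80; OOP now £5,262.10. Insurer: £11,266 − £3,379.80 = £7,886.20.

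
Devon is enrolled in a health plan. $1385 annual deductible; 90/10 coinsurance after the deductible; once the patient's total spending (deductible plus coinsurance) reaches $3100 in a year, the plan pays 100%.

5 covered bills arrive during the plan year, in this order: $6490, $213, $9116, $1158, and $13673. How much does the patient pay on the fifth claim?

#1 ($6490): $1385 finishes the deductible; $5105 goes to coinsurance; coinsurance $5105 × 10% = $510.50. Patient owes $1895.50 (running OOP $1895.50).
#2 ($213): 10% coinsurance on $213 = $21.30. Cost to patient: $21.30. OOP to date $1916.80.
#3 ($9116): deductible already satisfied, so patient's share is 10% × $9116 = $911.60. Patient pays $911.60; OOP now $2828.40.
#4 ($1158): 10% coinsurance on $1158 = $115.80. Patient owes $115.80 (running OOP $2944.20).
#5 ($13673): 10% coinsurance on $13673 = $1367.30. OOP would hit $4311.50 > $3100, so the cap limits the patient to $3100 − $2944.20 = $155.80.

$155.80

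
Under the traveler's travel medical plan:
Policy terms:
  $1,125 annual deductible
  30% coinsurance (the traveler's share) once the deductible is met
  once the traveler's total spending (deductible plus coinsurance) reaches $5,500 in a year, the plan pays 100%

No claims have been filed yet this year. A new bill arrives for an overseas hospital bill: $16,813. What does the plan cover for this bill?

$11,313

Deductible not yet touched, so the first $1,125 of the bill goes to the deductible.
The remaining $15,688 (= $16,813 − $1,125) moves to coinsurance.
Traveler's 30% share of $15,688 is $4,706.40.
Traveler responsibility before any cap: $1,125 + $4,706.40 = $5,831.40.
Adding $5,831.40 to the $0 already spent would give $5,831.40, which exceeds the $5,500 cap; the traveler pays just $5,500 − $0 = $5,500.
The insurer covers the remainder: $16,813 − $5,500 = $11,313.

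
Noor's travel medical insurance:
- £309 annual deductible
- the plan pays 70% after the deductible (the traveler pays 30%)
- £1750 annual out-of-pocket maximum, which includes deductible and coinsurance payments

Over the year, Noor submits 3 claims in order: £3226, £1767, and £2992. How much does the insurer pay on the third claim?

Bill 1, £3226: deductible takes £309, £2917 remains; 30% of £2917 = £875.10. Traveler pays £1184.10; OOP now £1184.10. Insurer: £3226 − £1184.10 = £2041.90.
Bill 2, £1767: deductible met; 30% of £1767 = £530.10. Cost to traveler: £530.10. OOP to date £1714.20. Plan pays £1767 − £530.10 = £1236.90.
Bill 3, £2992: deductible met; 30% of £2992 = £897.60. OOP would hit £2611.80 > £1750, so the cap limits the traveler to £1750 − £1714.20 = £35.80. Insurer: £2992 − £35.80 = £2956.20.

£2956.20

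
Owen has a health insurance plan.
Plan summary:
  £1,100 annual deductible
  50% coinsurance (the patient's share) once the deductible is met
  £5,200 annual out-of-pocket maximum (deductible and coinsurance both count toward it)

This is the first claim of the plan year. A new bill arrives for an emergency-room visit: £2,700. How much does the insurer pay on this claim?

£800

Deductible not yet touched, so the first £1,100 of the bill goes to the deductible.
The remaining £1,600 (= £2,700 − £1,100) moves to coinsurance.
Coinsurance: £1,600 × 50% = £800.
Patient responsibility before any cap: £1,100 + £800 = £1,900.
Cumulative spending £0 + £1,900 = £1,900 stays under the £5,200 maximum.
Insurer pays the balance: £2,700 − £1,900 = £800.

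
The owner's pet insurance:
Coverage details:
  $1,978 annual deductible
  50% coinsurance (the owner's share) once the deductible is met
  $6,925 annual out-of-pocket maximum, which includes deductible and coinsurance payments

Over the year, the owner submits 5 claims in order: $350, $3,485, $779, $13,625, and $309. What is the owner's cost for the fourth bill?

$3,629

#1 ($350): entire amount goes to the deductible. Cost to owner: $350. OOP to date $350.
#2 ($3,485): $1,628 to deductible, leaving $1,857; owner's 50% is $928.50. Owner pays $2,556.50; OOP now $2,906.50.
#3 ($779): deductible met; 50% of $779 = $389.50. Owner pays $389.50; OOP now $3,296.
#4 ($13,625): deductible already satisfied, so owner's share is 50% × $13,625 = $6,812.50. Adding that to $3,296 gives $10,108.50, past the $6,925 cap; owner pays only $6,925 − $3,296 = $3,629.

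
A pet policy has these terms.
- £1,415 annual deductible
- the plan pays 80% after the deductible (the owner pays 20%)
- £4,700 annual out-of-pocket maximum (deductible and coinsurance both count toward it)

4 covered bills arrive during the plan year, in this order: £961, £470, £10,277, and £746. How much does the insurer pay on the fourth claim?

£596.80

#1 (£961): entire amount goes to the deductible. Owner pays £961; OOP now £961. Insurer: £961 − £961 = £0.
#2 (£470): £454 to deductible, leaving £16; coinsurance £16 × 20% = £3.20. Owner owes £457.20 (running OOP £1,418.20). Insurer: £470 − £457.20 = £12.80.
#3 (£10,277): deductible met; 20% of £10,277 = £2,055.40. Owner owes £2,055.40 (running OOP £3,473.60). Plan pays £10,277 − £2,055.40 = £8,221.60.
#4 (£746): 20% coinsurance on £746 = £149.20. Owner pays £149.20; OOP now £3,622.80. Plan pays £746 − £149.20 = £596.80.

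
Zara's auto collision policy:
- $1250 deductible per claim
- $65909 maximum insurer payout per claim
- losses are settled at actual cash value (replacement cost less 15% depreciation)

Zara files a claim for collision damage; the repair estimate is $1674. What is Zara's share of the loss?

$1501.10

At 15% depreciation, ACV = $1674 − $251.10 = $1422.90.
Less the $1250 deductible: $1422.90 − $1250 = $172.90.
$172.90 ≤ $65909, so the limit doesn't bind; insurer pays $172.90.
The driver bears the rest of the original loss: $1674 − $172.90 = $1501.10.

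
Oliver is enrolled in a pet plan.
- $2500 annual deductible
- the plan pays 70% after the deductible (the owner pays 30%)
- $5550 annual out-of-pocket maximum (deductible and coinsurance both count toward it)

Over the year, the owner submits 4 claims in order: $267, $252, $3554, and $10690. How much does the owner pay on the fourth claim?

#1 ($267): entire amount goes to the deductible. Cost to owner: $267. OOP to date $267.
#2 ($252): fully absorbed by the deductible. Owner owes $252 (running OOP $519).
#3 ($3554): $1981 finishes the deductible; $1573 goes to coinsurance; coinsurance $1573 × 30% = $471.90. Cost to owner: $2452.90. OOP to date $2971.90.
#4 ($10690): deductible met; 30% of $10690 = $3207. That would push OOP to $6178.90, over the $5550 cap, so owner pays $5550 − $2971.90 = $2578.10.

$2578.10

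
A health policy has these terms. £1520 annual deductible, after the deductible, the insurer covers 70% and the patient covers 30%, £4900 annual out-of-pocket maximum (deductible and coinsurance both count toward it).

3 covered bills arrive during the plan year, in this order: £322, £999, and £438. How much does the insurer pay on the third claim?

Claim 1 (£322): entire amount goes to the deductible. Patient owes £322 (running OOP £322). Insurer: £322 − £322 = £0.
Claim 2 (£999): entire amount goes to the deductible. Patient owes £999 (running OOP £1321). Plan pays £999 − £999 = £0.
Claim 3 (£438): £199 to deductible, leaving £239; coinsurance £239 × 30% = £71.70. Patient pays £270.70; OOP now £1591.70. Plan pays £438 − £270.70 = £167.30.

£167.30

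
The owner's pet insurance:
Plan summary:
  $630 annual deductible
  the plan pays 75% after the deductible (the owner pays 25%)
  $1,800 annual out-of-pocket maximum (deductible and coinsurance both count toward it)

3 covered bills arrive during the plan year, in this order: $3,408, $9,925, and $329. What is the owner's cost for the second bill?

#1 ($3,408): $630 finishes the deductible; $2,778 goes to coinsurance; owner's 25% is $694.50. Cost to owner: $1,324.50. OOP to date $1,324.50.
#2 ($9,925): 25% coinsurance on $9,925 = $2,481.25. OOP would hit $3,805.75 > $1,800, so the cap limits the owner to $1,800 − $1,324.50 = $475.50.

$475.50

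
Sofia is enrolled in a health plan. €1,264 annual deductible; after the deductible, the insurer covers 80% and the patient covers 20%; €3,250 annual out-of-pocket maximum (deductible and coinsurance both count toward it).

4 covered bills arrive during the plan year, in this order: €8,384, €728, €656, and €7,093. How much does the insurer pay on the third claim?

€524.80

Claim 1 (€8,384): €1,264 finishes the deductible; €7,120 goes to coinsurance; patient's 20% is €1,424. Patient owes €2,688 (running OOP €2,688). Plan pays €8,384 − €2,688 = €5,696.
Claim 2 (€728): deductible already satisfied, so patient's share is 20% × €728 = €145.60. Patient owes €145.60 (running OOP €2,833.60). Insurer: €728 − €145.60 = €582.40.
Claim 3 (€656): 20% coinsurance on €656 = €131.20. Patient owes €131.20 (running OOP €2,964.80). Plan pays €656 − €131.20 = €524.80.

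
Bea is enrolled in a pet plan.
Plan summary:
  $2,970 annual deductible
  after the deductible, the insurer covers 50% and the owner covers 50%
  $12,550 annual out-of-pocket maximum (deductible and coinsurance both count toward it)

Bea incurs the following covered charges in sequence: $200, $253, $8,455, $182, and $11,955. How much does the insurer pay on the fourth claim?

Claim 1 — $200: fully absorbed by the deductible. Owner pays $200; OOP now $200. Plan pays $200 − $200 = $0.
Claim 2 — $253: fully absorbed by the deductible. Owner pays $253; OOP now $453. Plan pays $253 − $253 = $0.
Claim 3 — $8,455: $2,517 finishes the deductible; $5,938 goes to coinsurance; 50% of $5,938 = $2,969. Owner pays $5,486; OOP now $5,939. Insurer: $8,455 − $5,486 = $2,969.
Claim 4 — $182: deductible met; 50% of $182 = $91. Cost to owner: $91. OOP to date $6,030. Plan pays $182 − $91 = $91.

$91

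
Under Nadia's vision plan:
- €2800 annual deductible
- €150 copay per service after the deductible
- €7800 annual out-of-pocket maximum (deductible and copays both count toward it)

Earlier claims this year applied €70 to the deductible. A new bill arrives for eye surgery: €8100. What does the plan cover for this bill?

Remaining deductible: €2800 − €70 = €2730.
That leaves €8100 − €2730 = €5370 for the copay.
Copay on this service: €150.
Member responsibility before any cap: €2730 + €150 = €2880.
Total out-of-pocket so far would be €70 + €2880 = €2950, below the €7800 cap — no reduction.
The plan picks up €8100 − €2880 = €5220.

€5220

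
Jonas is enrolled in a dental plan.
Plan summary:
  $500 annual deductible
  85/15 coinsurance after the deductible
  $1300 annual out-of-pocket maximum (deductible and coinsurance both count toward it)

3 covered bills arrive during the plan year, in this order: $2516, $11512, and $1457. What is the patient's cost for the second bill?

$497.60

Bill 1, $2516: deductible takes $500, $2016 remains; coinsurance $2016 × 15% = $302.40. Cost to patient: $802.40. OOP to date $802.40.
Bill 2, $11512: 15% coinsurance on $11512 = $1726.80. That would push OOP to $2529.20, over the $1300 cap, so patient pays $1300 − $802.40 = $497.60.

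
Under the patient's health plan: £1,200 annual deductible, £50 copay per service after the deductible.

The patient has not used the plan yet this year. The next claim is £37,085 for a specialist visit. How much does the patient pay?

The full £1,200 deductible is still open; £1,200 of this bill applies to it.
After the £1,200 deductible portion, £37,085 − £1,200 = £35,885 is subject to the copay.
Copay on this service: £50.
That puts the patient's cost at £1,200 + £50 = £1,250.

£1,250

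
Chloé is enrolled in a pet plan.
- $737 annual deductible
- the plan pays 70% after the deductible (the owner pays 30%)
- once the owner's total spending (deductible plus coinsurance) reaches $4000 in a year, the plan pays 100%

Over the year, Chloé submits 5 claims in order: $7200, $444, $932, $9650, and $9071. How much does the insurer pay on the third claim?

Claim 1 ($7200): $737 to deductible, leaving $6463; coinsurance $6463 × 30% = $1938.90. Owner owes $2675.90 (running OOP $2675.90). Insurer: $7200 − $2675.90 = $4524.10.
Claim 2 ($444): deductible already satisfied, so owner's share is 30% × $444 = $133.20. Owner owes $133.20 (running OOP $2809.10). Plan pays $444 − $133.20 = $310.80.
Claim 3 ($932): 30% coinsurance on $932 = $279.60. Owner owes $279.60 (running OOP $3088.70). Plan pays $932 − $279.60 = $652.40.

$652.40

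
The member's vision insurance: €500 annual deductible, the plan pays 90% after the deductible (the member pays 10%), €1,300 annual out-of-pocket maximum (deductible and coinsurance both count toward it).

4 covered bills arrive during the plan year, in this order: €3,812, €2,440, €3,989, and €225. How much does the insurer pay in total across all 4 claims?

€9,166

#1 (€3,812): €500 finishes the deductible; €3,312 goes to coinsurance; coinsurance €3,312 × 10% = €331.20. Member owes €831.20 (running OOP €831.20). Insurer: €3,812 − €831.20 = €2,980.80.
#2 (€2,440): 10% coinsurance on €2,440 = €244. Cost to member: €244. OOP to date €1,075.20. Insurer: €2,440 − €244 = €2,196.
#3 (€3,989): deductible already satisfied, so member's share is 10% × €3,989 = €398.90. Adding that to €1,075.20 gives €1,474.10, past the €1,300 cap; member pays only €1,300 − €1,075.20 = €224.80. Plan pays €3,989 − €224.80 = €3,764.20.
#4 (€225): 10% coinsurance on €225 = €22.50. OOP would hit €1,322.50 > €1,300, so the cap limits the member to €1,300 − €1,300 = €0. Insurer: €225 − €0 = €225.
Insurer total: €2,980.80 + €2,196 + €3,764.20 + €225 = €9,166.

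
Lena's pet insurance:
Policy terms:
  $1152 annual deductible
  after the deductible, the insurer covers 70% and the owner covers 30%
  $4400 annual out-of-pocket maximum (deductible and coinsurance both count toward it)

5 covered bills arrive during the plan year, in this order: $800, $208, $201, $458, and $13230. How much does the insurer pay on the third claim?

$39.90

Claim 1 — $800: fully absorbed by the deductible. Cost to owner: $800. OOP to date $800. Plan pays $800 − $800 = $0.
Claim 2 — $208: all of it applies to the deductible. Owner owes $208 (running OOP $1008). Plan pays $208 − $208 = $0.
Claim 3 — $201: $144 to deductible, leaving $57; 30% of $57 = $17.10. Owner owes $161.10 (running OOP $1169.10). Insurer: $201 − $161.10 = $39.90.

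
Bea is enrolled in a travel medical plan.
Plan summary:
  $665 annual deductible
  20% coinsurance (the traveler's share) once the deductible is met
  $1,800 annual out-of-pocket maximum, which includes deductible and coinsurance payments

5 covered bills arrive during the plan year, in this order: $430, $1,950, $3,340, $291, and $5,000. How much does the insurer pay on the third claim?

Claim 1 ($430): entire amount goes to the deductible. Traveler owes $430 (running OOP $430). Insurer: $430 − $430 = $0.
Claim 2 ($1,950): deductible takes $235, $1,715 remains; coinsurance $1,715 × 20% = $343. Traveler pays $578; OOP now $1,008. Plan pays $1,950 − $578 = $1,372.
Claim 3 ($3,340): deductible already satisfied, so traveler's share is 20% × $3,340 = $668. Traveler pays $668; OOP now $1,676. Insurer: $3,340 − $668 = $2,672.

$2,672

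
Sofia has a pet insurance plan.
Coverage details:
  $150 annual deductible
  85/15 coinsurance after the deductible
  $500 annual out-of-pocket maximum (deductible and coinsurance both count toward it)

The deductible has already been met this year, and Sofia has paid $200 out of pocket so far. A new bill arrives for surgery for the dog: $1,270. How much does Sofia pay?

The deductible is already satisfied, so the full bill goes to coinsurance.
15% of $1,270 = $190.50 falls to the owner.
Year-to-date out-of-pocket becomes $200 + $190.50 = $390.50, still under the $500 maximum, so no cap applies.

$190.50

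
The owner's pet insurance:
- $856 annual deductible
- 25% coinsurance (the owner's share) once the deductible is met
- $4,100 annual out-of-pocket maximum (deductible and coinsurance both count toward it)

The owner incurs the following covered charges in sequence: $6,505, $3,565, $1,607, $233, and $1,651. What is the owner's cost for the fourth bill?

$58.25

Claim 1 ($6,505): $856 finishes the deductible; $5,649 goes to coinsurance; 25% of $5,649 = $1,412.25. Owner pays $2,268.25; OOP now $2,268.25.
Claim 2 ($3,565): deductible already satisfied, so owner's share is 25% × $3,565 = $891.25. Cost to owner: $891.25. OOP to date $3,159.50.
Claim 3 ($1,607): deductible met; 25% of $1,607 = $401.75. Owner owes $401.75 (running OOP $3,561.25).
Claim 4 ($233): deductible already satisfied, so owner's share is 25% × $233 = $58.25. Owner owes $58.25 (running OOP $3,619.50).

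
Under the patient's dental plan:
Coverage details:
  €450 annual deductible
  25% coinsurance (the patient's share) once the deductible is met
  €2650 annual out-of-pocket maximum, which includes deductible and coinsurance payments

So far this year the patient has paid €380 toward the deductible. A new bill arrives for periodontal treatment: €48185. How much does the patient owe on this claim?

€2270

Remaining deductible: €450 − €380 = €70.
That leaves €48185 − €70 = €48115 for coinsurance.
Coinsurance: €48115 × 25% = €12028.75.
That puts the patient's cost at €70 + €12028.75 = €12098.75 before any cap.
Adding €12098.75 to the €380 already spent would give €12478.75, which exceeds the €2650 cap; the patient pays just €2650 − €380 = €2270.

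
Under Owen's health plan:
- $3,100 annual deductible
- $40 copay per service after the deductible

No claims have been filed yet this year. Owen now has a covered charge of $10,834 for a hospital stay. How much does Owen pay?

$3,140

The full $3,100 deductible is still open; $3,100 of this bill applies to it.
That leaves $10,834 − $3,100 = $7,734 for the copay.
Copay on this service: $40.
That puts the patient's cost at $3,100 + $40 = $3,140.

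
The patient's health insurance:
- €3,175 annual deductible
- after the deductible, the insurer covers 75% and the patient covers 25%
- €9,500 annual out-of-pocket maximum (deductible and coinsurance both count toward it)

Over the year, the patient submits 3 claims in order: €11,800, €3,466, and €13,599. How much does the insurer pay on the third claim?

#1 (€11,800): deductible takes €3,175, €8,625 remains; patient's 25% is €2,156.25. Patient owes €5,331.25 (running OOP €5,331.25). Plan pays €11,800 − €5,331.25 = €6,468.75.
#2 (€3,466): deductible met; 25% of €3,466 = €866.50. Patient owes €866.50 (running OOP €6,197.75). Insurer: €3,466 − €866.50 = €2,599.50.
#3 (€13,599): deductible met; 25% of €13,599 = €3,399.75. That would push OOP to €9,597.50, over the €9,500 cap, so patient pays €9,500 − €6,197.75 = €3,302.25. Insurer: €13,599 − €3,302.25 = €10,296.75.

€10,296.75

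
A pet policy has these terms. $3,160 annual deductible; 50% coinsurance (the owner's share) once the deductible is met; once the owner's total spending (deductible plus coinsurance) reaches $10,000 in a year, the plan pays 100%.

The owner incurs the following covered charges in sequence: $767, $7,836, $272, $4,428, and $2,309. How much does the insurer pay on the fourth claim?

$2,214

Claim 1 ($767): entire amount goes to the deductible. Owner pays $767; OOP now $767. Plan pays $767 − $767 = $0.
Claim 2 ($7,836): $2,393 finishes the deductible; $5,443 goes to coinsurance; owner's 50% is $2,721.50. Owner pays $5,114.50; OOP now $5,881.50. Insurer: $7,836 − $5,114.50 = $2,721.50.
Claim 3 ($272): deductible met; 50% of $272 = $136. Owner pays $136; OOP now $6,017.50. Insurer: $272 − $136 = $136.
Claim 4 ($4,428): deductible already satisfied, so owner's share is 50% × $4,428 = $2,214. Owner owes $2,214 (running OOP $8,231.50). Insurer: $4,428 − $2,214 = $2,214.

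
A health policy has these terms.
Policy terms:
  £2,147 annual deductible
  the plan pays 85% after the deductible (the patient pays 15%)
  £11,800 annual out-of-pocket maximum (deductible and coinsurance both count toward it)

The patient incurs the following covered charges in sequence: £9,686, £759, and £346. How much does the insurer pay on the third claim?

£294.10

#1 (£9,686): £2,147 to deductible, leaving £7,539; coinsurance £7,539 × 15% = £1,130.85. Cost to patient: £3,277.85. OOP to date £3,277.85. Insurer: £9,686 − £3,277.85 = £6,408.15.
#2 (£759): deductible met; 15% of £759 = £113.85. Cost to patient: £113.85. OOP to date £3,391.70. Plan pays £759 − £113.85 = £645.15.
#3 (£346): deductible met; 15% of £346 = £51.90. Patient pays £51.90; OOP now £3,443.60. Plan pays £346 − £51.90 = £294.10.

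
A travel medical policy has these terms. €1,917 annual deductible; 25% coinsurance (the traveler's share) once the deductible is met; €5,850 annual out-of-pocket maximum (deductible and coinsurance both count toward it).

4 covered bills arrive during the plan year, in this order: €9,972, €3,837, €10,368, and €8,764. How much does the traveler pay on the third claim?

#1 (€9,972): deductible takes €1,917, €8,055 remains; coinsurance €8,055 × 25% = €2,013.75. Traveler owes €3,930.75 (running OOP €3,930.75).
#2 (€3,837): deductible met; 25% of €3,837 = €959.25. Cost to traveler: €959.25. OOP to date €4,890.
#3 (€10,368): deductible met; 25% of €10,368 = €2,592. That would push OOP to €7,482, over the €5,850 cap, so traveler pays €5,850 − €4,890 = €960.

€960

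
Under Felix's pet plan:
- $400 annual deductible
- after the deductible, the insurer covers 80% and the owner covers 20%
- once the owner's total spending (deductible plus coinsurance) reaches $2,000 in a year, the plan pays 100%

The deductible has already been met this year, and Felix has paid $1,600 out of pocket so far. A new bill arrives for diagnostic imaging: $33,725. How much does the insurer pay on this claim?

With the deductible met, the entire $33,725 is subject to coinsurance.
Coinsurance: $33,725 × 20% = $6,745.
Year-to-date out-of-pocket would reach $1,600 + $6,745 = $8,345, above the $2,000 maximum, so the owner pays only $2,000 − $1,600 = $400.
The plan picks up $33,725 − $400 = $33,325.

$33,325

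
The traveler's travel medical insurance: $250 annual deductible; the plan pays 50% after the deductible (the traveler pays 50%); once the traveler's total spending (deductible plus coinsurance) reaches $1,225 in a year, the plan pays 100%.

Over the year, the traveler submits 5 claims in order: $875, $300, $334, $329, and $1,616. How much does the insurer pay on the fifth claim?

Claim 1 ($875): $250 finishes the deductible; $625 goes to coinsurance; traveler's 50% is $312.50. Traveler owes $562.50 (running OOP $562.50). Plan pays $875 − $562.50 = $312.50.
Claim 2 ($300): deductible met; 50% of $300 = $150. Cost to traveler: $150. OOP to date $712.50. Insurer: $300 − $150 = $150.
Claim 3 ($334): deductible met; 50% of $334 = $167. Traveler pays $167; OOP now $879.50. Plan pays $334 − $167 = $167.
Claim 4 ($329): 50% coinsurance on $329 = $164.50. Traveler owes $164.50 (running OOP $1,044). Insurer: $329 − $164.50 = $164.50.
Claim 5 ($1,616): deductible met; 50% of $1,616 = $808. OOP would hit $1,852 > $1,225, so the cap limits the traveler to $1,225 − $1,044 = $181. Insurer: $1,616 − $181 = $1,435.

$1,435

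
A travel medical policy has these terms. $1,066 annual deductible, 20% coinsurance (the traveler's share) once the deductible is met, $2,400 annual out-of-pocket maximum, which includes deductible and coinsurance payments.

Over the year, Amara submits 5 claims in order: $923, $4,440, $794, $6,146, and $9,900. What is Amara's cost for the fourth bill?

$315.80

Claim 1 ($923): all of it applies to the deductible. Traveler pays $923; OOP now $923.
Claim 2 ($4,440): $143 finishes the deductible; $4,297 goes to coinsurance; 20% of $4,297 = $859.40. Traveler pays $1,002.40; OOP now $1,925.40.
Claim 3 ($794): deductible already satisfied, so traveler's share is 20% × $794 = $158.80. Traveler owes $158.80 (running OOP $2,084.20).
Claim 4 ($6,146): deductible already satisfied, so traveler's share is 20% × $6,146 = $1,229.20. OOP would hit $3,313.40 > $2,400, so the cap limits the traveler to $2,400 − $2,084.20 = $315.80.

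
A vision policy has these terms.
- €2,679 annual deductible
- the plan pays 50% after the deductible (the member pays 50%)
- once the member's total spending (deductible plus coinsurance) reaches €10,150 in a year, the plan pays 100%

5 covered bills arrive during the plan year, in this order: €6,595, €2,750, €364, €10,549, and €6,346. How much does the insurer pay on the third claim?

Claim 1 — €6,595: €2,679 finishes the deductible; €3,916 goes to coinsurance; coinsurance €3,916 × 50% = €1,958. Member owes €4,637 (running OOP €4,637). Plan pays €6,595 − €4,637 = €1,958.
Claim 2 — €2,750: deductible met; 50% of €2,750 = €1,375. Member pays €1,375; OOP now €6,012. Plan pays €2,750 − €1,375 = €1,375.
Claim 3 — €364: 50% coinsurance on €364 = €182. Cost to member: €182. OOP to date €6,194. Insurer: €364 − €182 = €182.

€182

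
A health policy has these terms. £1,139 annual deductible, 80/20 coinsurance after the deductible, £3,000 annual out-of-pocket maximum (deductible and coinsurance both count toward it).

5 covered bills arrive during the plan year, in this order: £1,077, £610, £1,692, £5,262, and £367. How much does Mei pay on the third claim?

£338.40

Claim 1 — £1,077: entire amount goes to the deductible. Patient owes £1,077 (running OOP £1,077).
Claim 2 — £610: £62 to deductible, leaving £548; patient's 20% is £109.60. Patient pays £171.60; OOP now £1,248.60.
Claim 3 — £1,692: 20% coinsurance on £1,692 = £338.40. Cost to patient: £338.40. OOP to date £1,587.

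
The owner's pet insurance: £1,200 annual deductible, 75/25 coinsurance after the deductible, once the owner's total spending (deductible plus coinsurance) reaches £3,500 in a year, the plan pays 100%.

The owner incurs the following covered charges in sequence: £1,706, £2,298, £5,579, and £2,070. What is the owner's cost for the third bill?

#1 (£1,706): deductible takes £1,200, £506 remains; owner's 25% is £126.50. Owner owes £1,326.50 (running OOP £1,326.50).
#2 (£2,298): 25% coinsurance on £2,298 = £574.50. Cost to owner: £574.50. OOP to date £1,901.
#3 (£5,579): 25% coinsurance on £5,579 = £1,394.75. Cost to owner: £1,394.75. OOP to date £3,295.75.

£1,394.75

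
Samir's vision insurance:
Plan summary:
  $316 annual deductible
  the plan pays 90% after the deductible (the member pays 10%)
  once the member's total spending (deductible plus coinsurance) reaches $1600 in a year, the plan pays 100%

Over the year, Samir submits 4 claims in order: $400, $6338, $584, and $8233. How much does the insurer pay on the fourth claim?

$7649.60

#1 ($400): $316 to deductible, leaving $84; 10% of $84 = $8.40. Member owes $324.40 (running OOP $324.40). Plan pays $400 − $324.40 = $75.60.
#2 ($6338): deductible already satisfied, so member's share is 10% × $6338 = $633.80. Member owes $633.80 (running OOP $958.20). Plan pays $6338 − $633.80 = $5704.20.
#3 ($584): deductible met; 10% of $584 = $58.40. Cost to member: $58.40. OOP to date $1016.60. Insurer: $584 − $58.40 = $525.60.
#4 ($8233): deductible already satisfied, so member's share is 10% × $8233 = $823.30. Adding that to $1016.60 gives $1839.90, past the $1600 cap; member pays only $1600 − $1016.60 = $583.40. Plan pays $8233 − $583.40 = $7649.60.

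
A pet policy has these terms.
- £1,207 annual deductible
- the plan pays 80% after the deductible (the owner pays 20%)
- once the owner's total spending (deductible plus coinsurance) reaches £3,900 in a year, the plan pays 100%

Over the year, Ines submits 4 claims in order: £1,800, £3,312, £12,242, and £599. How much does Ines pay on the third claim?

£1,912

Bill 1, £1,800: £1,207 to deductible, leaving £593; 20% of £593 = £118.60. Owner owes £1,325.60 (running OOP £1,325.60).
Bill 2, £3,312: deductible already satisfied, so owner's share is 20% × £3,312 = £662.40. Owner pays £662.40; OOP now £1,988.
Bill 3, £12,242: 20% coinsurance on £12,242 = £2,448.40. That would push OOP to £4,436.40, over the £3,900 cap, so owner pays £3,900 − £1,988 = £1,912.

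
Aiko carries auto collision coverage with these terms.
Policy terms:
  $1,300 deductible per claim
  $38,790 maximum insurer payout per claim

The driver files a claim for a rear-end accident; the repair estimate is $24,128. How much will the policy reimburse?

After the deductible, $24,128 − $1,300 = $22,828 remains.
That's under the $38,790 cap, so the insurer reimburses the full $22,828.

$22,828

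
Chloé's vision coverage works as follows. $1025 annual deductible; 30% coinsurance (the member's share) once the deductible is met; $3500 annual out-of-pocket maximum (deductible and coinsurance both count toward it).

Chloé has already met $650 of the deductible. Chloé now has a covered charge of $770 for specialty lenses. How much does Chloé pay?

$493.50

$650 of the $1025 deductible is already met, leaving $375.
After the $375 deductible portion, $770 − $375 = $395 is subject to coinsurance.
Coinsurance: $395 × 30% = $118.50.
That puts the member's cost at $375 + $118.50 = $493.50 before any cap.
Cumulative spending $650 + $493.50 = $1143.50 stays under the $3500 maximum.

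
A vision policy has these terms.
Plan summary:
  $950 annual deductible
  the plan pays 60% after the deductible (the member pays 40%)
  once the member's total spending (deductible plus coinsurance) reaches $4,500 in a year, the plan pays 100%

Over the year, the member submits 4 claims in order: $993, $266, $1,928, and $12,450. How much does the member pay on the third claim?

$771.20

Bill 1, $993: deductible takes $950, $43 remains; coinsurance $43 × 40% = $17.20. Cost to member: $967.20. OOP to date $967.20.
Bill 2, $266: deductible already satisfied, so member's share is 40% × $266 = $106.40. Member pays $106.40; OOP now $1,073.60.
Bill 3, $1,928: deductible met; 40% of $1,928 = $771.20. Member pays $771.20; OOP now $1,844.80.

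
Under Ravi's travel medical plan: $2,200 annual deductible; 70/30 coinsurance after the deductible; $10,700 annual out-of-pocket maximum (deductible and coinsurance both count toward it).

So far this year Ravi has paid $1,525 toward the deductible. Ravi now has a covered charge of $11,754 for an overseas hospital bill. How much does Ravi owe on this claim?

$1,525 of the $2,200 deductible is already met, leaving $675.
The remaining $11,079 (= $11,754 − $675) moves to coinsurance.
Coinsurance: $11,079 × 30% = $3,323.70.
That puts the traveler's cost at $675 + $3,323.70 = $3,998.70 before any cap.
Year-to-date out-of-pocket becomes $1,525 + $3,998.70 = $5,523.70, still under the $10,700 maximum, so no cap applies.

$3,998.70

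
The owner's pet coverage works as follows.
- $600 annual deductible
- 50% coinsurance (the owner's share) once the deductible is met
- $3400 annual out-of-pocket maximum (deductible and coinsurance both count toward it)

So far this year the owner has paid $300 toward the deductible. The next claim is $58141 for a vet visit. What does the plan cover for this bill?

$55041

$300 of the $600 deductible is already met, leaving $300.
The remaining $57841 (= $58141 − $300) moves to coinsurance.
50% of $57841 = $28920.50 falls to the owner.
Owner responsibility before any cap: $300 + $28920.50 = $29220.50.
Adding $29220.50 to the $300 already spent would give $29520.50, which exceeds the $3400 cap; the owner pays just $3400 − $300 = $3100.
Insurer pays the balance: $58141 − $3100 = $55041.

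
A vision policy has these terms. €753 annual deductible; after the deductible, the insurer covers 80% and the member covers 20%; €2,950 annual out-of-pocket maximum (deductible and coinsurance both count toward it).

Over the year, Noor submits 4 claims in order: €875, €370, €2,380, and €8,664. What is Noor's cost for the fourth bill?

€1,622.60

#1 (€875): €753 to deductible, leaving €122; coinsurance €122 × 20% = €24.40. Member owes €777.40 (running OOP €777.40).
#2 (€370): deductible met; 20% of €370 = €74. Member owes €74 (running OOP €851.40).
#3 (€2,380): deductible met; 20% of €2,380 = €476. Cost to member: €476. OOP to date €1,327.40.
#4 (€8,664): deductible met; 20% of €8,664 = €1,732.80. That would push OOP to €3,060.20, over the €2,950 cap, so member pays €2,950 − €1,327.40 = €1,622.60.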